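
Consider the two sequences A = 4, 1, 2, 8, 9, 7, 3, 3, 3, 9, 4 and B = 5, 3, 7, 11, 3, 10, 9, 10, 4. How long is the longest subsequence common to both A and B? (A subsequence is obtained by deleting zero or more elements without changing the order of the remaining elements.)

4

A longest common subsequence is 7, 3, 9, 4 (length 4); the LCS DP confirms no longer common subsequence exists.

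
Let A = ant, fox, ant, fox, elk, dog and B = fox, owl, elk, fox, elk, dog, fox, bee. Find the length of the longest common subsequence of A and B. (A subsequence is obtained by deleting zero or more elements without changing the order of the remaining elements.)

4

A longest common subsequence is fox, fox, elk, dog (length 4); the LCS DP confirms no longer common subsequence exists.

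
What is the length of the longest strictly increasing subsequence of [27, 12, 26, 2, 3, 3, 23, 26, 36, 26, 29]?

5

Let dp[i] be the longest increasing subsequence ending at position i. Then dp = [1, 1, 2, 1, 2, 2, 3, 4, 5, 4, 5].
The maximum is 5; one witness is 2, 3, 23, 26, 36 at positions 4,5,7,8,9.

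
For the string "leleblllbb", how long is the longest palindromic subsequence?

One longest palindromic subsequence is blllb (positions 5,6,7,8,10); it reads the same forward and backward, and the interval DP gives dp[1][10] = 5.

5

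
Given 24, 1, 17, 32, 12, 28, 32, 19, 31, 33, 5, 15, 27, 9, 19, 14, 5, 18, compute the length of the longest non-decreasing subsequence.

5

Scanning left to right, the best length ending at each element is: 24→1, 1→1, 17→2, 32→3, 12→2, 28→3, 32→4, 19→3, 31→4, 33→5, 5→2, 15→3, 27→4, 9→3, 19→4, 14→4, 5→3, 18→5.
So the longest non-decreasing subsequence has length 5, e.g. 1, 17, 32, 32, 33.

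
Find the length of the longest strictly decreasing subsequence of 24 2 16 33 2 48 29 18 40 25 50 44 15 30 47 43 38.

One longest decreasing subsequence is 33, 29, 18, 15 (positions 4,7,8,13), of length 4; no longer one exists.

4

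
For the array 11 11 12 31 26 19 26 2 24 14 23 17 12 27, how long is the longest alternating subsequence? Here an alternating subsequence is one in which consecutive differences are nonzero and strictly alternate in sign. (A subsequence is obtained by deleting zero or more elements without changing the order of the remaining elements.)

A longest alternating subsequence is 11, 31, 19, 26, 2, 24, 14, 23, 17, 27 (positions 1,4,6,7,8,9,10,11,12,14); its 9 consecutive differences strictly alternate in sign, and length 10 is optimal.

10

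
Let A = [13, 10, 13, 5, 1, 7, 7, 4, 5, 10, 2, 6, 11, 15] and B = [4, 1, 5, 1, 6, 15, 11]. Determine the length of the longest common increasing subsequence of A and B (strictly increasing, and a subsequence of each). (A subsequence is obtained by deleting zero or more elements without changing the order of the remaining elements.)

For each value that appears in both, track the longest common increasing run ending there.
The best achievable length is 4; one witness is 4, 5, 6, 15 (A-positions 8,9,12,14, B-positions 1,3,5,6).

4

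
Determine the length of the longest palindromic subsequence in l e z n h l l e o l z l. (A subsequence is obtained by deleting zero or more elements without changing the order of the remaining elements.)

One longest palindromic subsequence is lzlolzl (positions 1,3,6,9,10,11,12); it reads the same forward and backward, and the interval DP gives dp[1][12] = 7.

7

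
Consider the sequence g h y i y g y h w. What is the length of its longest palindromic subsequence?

One longest palindromic subsequence is hygyh (positions 2,3,6,7,8); it reads the same forward and backward, and the interval DP gives dp[1][9] = 5.

5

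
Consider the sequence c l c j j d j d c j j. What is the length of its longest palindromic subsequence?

One longest palindromic subsequence is jjdjdjj (positions 4,5,6,7,8,10,11); it reads the same forward and backward, and the interval DP gives dp[1][11] = 7.

7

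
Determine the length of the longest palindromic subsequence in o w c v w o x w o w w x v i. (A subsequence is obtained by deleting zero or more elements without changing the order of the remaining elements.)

7

Using dp[i][j] = 2 + dp[i+1][j−1] if the ends match, else max(dp[i+1][j], dp[i][j−1]):
dp[1][14] = 7. A witness is vxwwwxv at positions 4,7,8,10,11,12,13.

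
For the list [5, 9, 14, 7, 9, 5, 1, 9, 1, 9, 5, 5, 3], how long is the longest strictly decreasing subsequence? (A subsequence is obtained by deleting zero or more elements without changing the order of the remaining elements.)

4

Scanning left to right, the best length ending at each element is: 5→1, 9→1, 14→1, 7→2, 9→2, 5→3, 1→4, 9→2, 1→4, 9→2, 5→3, 5→3, 3→4.
So the longest decreasing subsequence has length 4, e.g. 9, 7, 5, 1.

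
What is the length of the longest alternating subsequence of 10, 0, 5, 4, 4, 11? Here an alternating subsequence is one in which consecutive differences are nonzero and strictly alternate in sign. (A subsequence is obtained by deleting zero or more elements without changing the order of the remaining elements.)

5

Track the best alternating length ending on an up-step vs a down-step at each position: up/down = 1/1, 1/2, 3/2, 3/4, 3/4, 5/1.
The maximum over both is 5; one such subsequence is 10, 0, 5, 4, 11.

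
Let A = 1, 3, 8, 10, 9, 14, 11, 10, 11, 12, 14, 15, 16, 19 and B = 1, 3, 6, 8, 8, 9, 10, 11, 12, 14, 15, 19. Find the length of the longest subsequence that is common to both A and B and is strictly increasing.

10

A longest common strictly increasing subsequence is 1, 3, 8, 9, 10, 11, 12, 14, 15, 19 (length 10); it appears in order in both A and B, and no longer such subsequence exists.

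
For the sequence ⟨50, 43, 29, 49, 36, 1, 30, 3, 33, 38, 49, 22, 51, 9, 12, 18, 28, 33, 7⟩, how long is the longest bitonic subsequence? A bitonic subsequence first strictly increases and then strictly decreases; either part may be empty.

8

One longest bitonic subsequence is 29, 30, 33, 38, 49, 22, 18, 7 (positions 3,7,9,10,11,12,16,19): it rises to 49 then falls. Length 8 is optimal.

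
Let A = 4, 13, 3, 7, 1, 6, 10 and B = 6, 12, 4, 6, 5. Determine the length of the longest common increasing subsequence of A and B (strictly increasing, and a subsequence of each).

A longest common strictly increasing subsequence is 4, 6 (length 2); it appears in order in both A and B, and no longer such subsequence exists.

2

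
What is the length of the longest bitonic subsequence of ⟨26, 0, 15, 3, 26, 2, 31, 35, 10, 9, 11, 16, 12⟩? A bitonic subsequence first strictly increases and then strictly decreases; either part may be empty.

One longest bitonic subsequence is 0, 15, 26, 31, 35, 16, 12 (positions 2,3,5,7,8,12,13): it rises to 35 then falls. Length 7 is optimal.

7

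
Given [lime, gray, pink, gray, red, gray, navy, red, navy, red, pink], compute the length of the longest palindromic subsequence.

7

One longest palindromic subsequence is pink red navy red navy red pink (positions 3,5,7,8,9,10,11); it reads the same forward and backward, and the interval DP gives dp[1][11] = 7.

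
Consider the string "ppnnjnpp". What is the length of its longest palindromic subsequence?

Using dp[i][j] = 2 + dp[i+1][j−1] if the ends match, else max(dp[i+1][j], dp[i][j−1]):
dp[1][8] = 7. A witness is ppnjnpp at positions 1,2,3,5,6,7,8.

7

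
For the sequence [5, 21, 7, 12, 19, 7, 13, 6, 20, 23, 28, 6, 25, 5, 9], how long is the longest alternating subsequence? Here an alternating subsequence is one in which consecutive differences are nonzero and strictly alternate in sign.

Track the best alternating length ending on an up-step vs a down-step at each position: up/down = 1/1, 2/1, 2/3, 4/3, 4/3, 2/5, 6/5, 2/7, 8/3, 8/1, 8/1, 2/9, 10/9, 1/11, 12/11.
The maximum over both is 12; one such subsequence is 5, 21, 7, 12, 7, 13, 6, 20, 6, 25, 5, 9.

12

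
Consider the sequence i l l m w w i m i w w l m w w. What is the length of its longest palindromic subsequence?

9

One longest palindromic subsequence is mwwimiwwm (positions 4,5,6,7,8,9,10,11,13); it reads the same forward and backward, and the interval DP gives dp[1][15] = 9.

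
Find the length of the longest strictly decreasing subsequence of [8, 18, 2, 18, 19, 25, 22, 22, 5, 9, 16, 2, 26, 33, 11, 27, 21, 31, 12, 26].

4

Scanning left to right, the best length ending at each element is: 8→1, 18→1, 2→2, 18→1, 19→1, 25→1, 22→2, 22→2, 5→3, 9→3, 16→3, 2→4, 26→1, 33→1, 11→4, 27→2, 21→3, 31→2, 12→4, 26→3.
So the longest decreasing subsequence has length 4, e.g. 25, 22, 5, 2.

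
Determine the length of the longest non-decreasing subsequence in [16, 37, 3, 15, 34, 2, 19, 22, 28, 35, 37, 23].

7

One longest non-decreasing subsequence is 3, 15, 19, 22, 28, 35, 37 (positions 3,4,7,8,9,10,11), of length 7; no longer one exists.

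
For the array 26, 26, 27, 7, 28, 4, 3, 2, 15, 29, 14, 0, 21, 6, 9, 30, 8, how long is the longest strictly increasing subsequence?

Scanning left to right, the best length ending at each element is: 26→1, 26→1, 27→2, 7→1, 28→3, 4→1, 3→1, 2→1, 15→2, 29→4, 14→2, 0→1, 21→3, 6→2, 9→3, 30→5, 8→3.
So the longest increasing subsequence has length 5, e.g. 26, 27, 28, 29, 30.

5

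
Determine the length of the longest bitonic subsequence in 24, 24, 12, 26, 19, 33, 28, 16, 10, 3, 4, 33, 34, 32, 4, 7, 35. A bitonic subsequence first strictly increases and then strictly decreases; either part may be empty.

7

One longest bitonic subsequence is 24, 26, 33, 28, 16, 10, 7 (positions 1,4,6,7,8,9,16): it rises to 33 then falls. Length 7 is optimal.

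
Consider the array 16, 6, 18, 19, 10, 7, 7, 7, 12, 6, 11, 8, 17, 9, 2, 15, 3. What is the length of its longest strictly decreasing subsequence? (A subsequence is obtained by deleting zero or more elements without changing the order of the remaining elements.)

5

Scanning left to right, the best length ending at each element is: 16→1, 6→2, 18→1, 19→1, 10→2, 7→3, 7→3, 7→3, 12→2, 6→4, 11→3, 8→4, 17→2, 9→4, 2→5, 15→3, 3→5.
So the longest decreasing subsequence has length 5, e.g. 16, 10, 7, 6, 2.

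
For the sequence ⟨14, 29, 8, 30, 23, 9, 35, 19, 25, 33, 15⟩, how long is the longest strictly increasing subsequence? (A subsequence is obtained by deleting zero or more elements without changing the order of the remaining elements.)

5

Let dp[i] be the longest increasing subsequence ending at position i. Then dp = [1, 2, 1, 3, 2, 2, 4, 3, 4, 5, 3].
The maximum is 5; one witness is 8, 9, 19, 25, 33 at positions 3,6,8,9,10.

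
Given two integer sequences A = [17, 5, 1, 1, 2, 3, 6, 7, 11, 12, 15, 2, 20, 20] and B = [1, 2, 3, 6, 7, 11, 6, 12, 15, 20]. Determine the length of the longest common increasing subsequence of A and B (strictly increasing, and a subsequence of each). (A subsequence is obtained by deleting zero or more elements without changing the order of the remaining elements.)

For each value that appears in both, track the longest common increasing run ending there.
The best achievable length is 9; one witness is 1, 2, 3, 6, 7, 11, 12, 15, 20 (A-positions 3,5,6,7,8,9,10,11,13, B-positions 1,2,3,4,5,6,8,9,10).

9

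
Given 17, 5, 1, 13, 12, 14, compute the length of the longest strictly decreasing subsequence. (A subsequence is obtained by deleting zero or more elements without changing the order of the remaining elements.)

3

Let dp[i] be the longest decreasing subsequence ending at position i. Then dp = [1, 2, 3, 2, 3, 2].
The maximum is 3; one witness is 17, 5, 1 at positions 1,2,3.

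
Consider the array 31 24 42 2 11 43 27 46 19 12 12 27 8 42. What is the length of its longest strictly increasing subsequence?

One longest increasing subsequence is 2, 11, 19, 27, 42 (positions 4,5,9,12,14), of length 5; no longer one exists.

5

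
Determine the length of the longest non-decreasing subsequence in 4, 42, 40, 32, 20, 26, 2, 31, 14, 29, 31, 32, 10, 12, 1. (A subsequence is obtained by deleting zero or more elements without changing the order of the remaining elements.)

Scanning left to right, the best length ending at each element is: 4→1, 42→2, 40→2, 32→2, 20→2, 26→3, 2→1, 31→4, 14→2, 29→4, 31→5, 32→6, 10→2, 12→3, 1→1.
So the longest non-decreasing subsequence has length 6, e.g. 4, 20, 26, 31, 31, 32.

6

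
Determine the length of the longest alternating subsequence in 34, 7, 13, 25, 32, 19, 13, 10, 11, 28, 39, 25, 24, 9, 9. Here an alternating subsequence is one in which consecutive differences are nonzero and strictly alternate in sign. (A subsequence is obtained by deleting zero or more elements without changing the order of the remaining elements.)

Track the best alternating length ending on an up-step vs a down-step at each position: up/down = 1/1, 1/2, 3/2, 3/2, 3/2, 3/4, 3/4, 3/4, 5/4, 5/4, 5/1, 5/6, 5/6, 3/6, 3/6.
The maximum over both is 6; one such subsequence is 34, 7, 25, 19, 28, 25.

6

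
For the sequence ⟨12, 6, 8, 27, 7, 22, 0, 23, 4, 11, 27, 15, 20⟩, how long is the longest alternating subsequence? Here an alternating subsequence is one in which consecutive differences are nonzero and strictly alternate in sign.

11

Track the best alternating length ending on an up-step vs a down-step at each position: up/down = 1/1, 1/2, 3/2, 3/1, 3/4, 5/4, 1/6, 7/4, 7/8, 9/8, 9/1, 9/10, 11/10.
The maximum over both is 11; one such subsequence is 12, 6, 8, 7, 22, 0, 23, 4, 27, 15, 20.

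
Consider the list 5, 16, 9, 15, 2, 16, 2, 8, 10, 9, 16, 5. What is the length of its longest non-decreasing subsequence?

5

One longest non-decreasing subsequence is 5, 9, 15, 16, 16 (positions 1,3,4,6,11), of length 5; no longer one exists.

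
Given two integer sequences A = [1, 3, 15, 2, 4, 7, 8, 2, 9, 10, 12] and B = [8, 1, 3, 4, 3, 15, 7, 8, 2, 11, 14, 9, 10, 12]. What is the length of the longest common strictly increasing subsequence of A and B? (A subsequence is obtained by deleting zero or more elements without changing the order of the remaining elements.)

8

For each value that appears in both, track the longest common increasing run ending there.
The best achievable length is 8; one witness is 1, 3, 4, 7, 8, 9, 10, 12 (A-positions 1,2,5,6,7,9,10,11, B-positions 2,3,4,7,8,12,13,14).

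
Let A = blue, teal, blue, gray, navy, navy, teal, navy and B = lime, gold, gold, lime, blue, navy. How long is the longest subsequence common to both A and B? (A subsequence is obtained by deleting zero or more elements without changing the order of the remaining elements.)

A longest common subsequence is blue, navy (length 2); the LCS DP confirms no longer common subsequence exists.

2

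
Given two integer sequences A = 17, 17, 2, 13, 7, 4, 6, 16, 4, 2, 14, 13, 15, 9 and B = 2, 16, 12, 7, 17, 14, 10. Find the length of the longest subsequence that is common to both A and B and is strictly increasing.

3

For each value that appears in both, track the longest common increasing run ending there.
The best achievable length is 3; one witness is 2, 7, 14 (A-positions 3,5,11, B-positions 1,4,6).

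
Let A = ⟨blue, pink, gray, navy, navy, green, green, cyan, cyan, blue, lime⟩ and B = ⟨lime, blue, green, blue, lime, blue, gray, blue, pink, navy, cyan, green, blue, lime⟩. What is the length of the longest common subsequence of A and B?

A longest common subsequence is blue, pink, navy, green, blue, lime (length 6); the LCS DP confirms no longer common subsequence exists.

6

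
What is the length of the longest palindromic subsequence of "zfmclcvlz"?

5

Using dp[i][j] = 2 + dp[i+1][j−1] if the ends match, else max(dp[i+1][j], dp[i][j−1]):
dp[1][9] = 5. A witness is zlvlz at positions 1,5,7,8,9.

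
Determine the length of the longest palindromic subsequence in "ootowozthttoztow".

9

One longest palindromic subsequence is woztttzow (positions 5,6,7,8,10,11,13,15,16); it reads the same forward and backward, and the interval DP gives dp[1][16] = 9.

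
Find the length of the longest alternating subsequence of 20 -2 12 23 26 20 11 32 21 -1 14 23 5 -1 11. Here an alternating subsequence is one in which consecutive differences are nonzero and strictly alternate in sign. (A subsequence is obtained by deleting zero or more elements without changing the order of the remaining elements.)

A longest alternating subsequence is 20, -2, 23, 20, 32, -1, 14, 5, 11 (positions 1,2,4,6,8,10,11,13,15); its 8 consecutive differences strictly alternate in sign, and length 9 is optimal.

9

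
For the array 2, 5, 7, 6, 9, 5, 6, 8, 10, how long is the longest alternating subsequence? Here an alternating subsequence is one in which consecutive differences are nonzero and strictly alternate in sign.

A longest alternating subsequence is 2, 7, 6, 9, 5, 6 (positions 1,3,4,5,6,7); its 5 consecutive differences strictly alternate in sign, and length 6 is optimal.

6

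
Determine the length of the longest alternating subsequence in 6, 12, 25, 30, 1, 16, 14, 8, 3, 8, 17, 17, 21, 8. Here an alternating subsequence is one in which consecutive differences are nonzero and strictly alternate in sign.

Track the best alternating length ending on an up-step vs a down-step at each position: up/down = 1/1, 2/1, 2/1, 2/1, 1/3, 4/3, 4/5, 4/5, 4/5, 6/5, 6/3, 6/3, 6/3, 6/7.
The maximum over both is 7; one such subsequence is 6, 12, 1, 16, 14, 17, 8.

7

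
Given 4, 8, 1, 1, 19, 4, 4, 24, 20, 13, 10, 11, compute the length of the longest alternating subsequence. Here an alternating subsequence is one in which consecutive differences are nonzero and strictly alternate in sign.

A longest alternating subsequence is 4, 8, 1, 19, 4, 24, 10, 11 (positions 1,2,3,5,6,8,11,12); its 7 consecutive differences strictly alternate in sign, and length 8 is optimal.

8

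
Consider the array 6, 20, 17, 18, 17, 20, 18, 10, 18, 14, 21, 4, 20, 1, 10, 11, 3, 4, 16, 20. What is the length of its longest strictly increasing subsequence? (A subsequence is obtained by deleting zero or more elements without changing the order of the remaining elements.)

Scanning left to right, the best length ending at each element is: 6→1, 20→2, 17→2, 18→3, 17→2, 20→4, 18→3, 10→2, 18→3, 14→3, 21→5, 4→1, 20→4, 1→1, 10→2, 11→3, 3→2, 4→3, 16→4, 20→5.
So the longest increasing subsequence has length 5, e.g. 6, 17, 18, 20, 21.

5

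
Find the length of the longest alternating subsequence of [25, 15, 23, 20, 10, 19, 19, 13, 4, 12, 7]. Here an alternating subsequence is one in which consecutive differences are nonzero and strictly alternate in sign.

8

Track the best alternating length ending on an up-step vs a down-step at each position: up/down = 1/1, 1/2, 3/2, 3/4, 1/4, 5/4, 5/4, 5/6, 1/6, 7/6, 7/8.
The maximum over both is 8; one such subsequence is 25, 15, 23, 10, 19, 4, 12, 7.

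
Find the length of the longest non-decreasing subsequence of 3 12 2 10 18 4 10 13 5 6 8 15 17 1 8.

Scanning left to right, the best length ending at each element is: 3→1, 12→2, 2→1, 10→2, 18→3, 4→2, 10→3, 13→4, 5→3, 6→4, 8→5, 15→6, 17→7, 1→1, 8→6.
So the longest non-decreasing subsequence has length 7, e.g. 3, 4, 5, 6, 8, 15, 17.

7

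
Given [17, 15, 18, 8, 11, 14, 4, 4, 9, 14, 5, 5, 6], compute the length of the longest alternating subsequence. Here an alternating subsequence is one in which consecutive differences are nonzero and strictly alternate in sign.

9

Track the best alternating length ending on an up-step vs a down-step at each position: up/down = 1/1, 1/2, 3/1, 1/4, 5/4, 5/4, 1/6, 1/6, 7/6, 7/4, 7/8, 7/8, 9/8.
The maximum over both is 9; one such subsequence is 17, 15, 18, 8, 11, 4, 9, 5, 6.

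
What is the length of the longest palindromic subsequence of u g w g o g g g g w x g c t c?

9

Using dp[i][j] = 2 + dp[i+1][j−1] if the ends match, else max(dp[i+1][j], dp[i][j−1]):
dp[1][15] = 9. A witness is gwgggggwg at positions 2,3,4,6,7,8,9,10,12.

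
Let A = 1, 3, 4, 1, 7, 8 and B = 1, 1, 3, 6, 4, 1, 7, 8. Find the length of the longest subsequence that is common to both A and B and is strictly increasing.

5

A longest common strictly increasing subsequence is 1, 3, 4, 7, 8 (length 5); it appears in order in both A and B, and no longer such subsequence exists.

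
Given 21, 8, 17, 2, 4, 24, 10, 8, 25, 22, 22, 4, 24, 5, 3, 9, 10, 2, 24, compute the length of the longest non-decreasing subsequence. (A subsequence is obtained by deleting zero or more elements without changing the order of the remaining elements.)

One longest non-decreasing subsequence is 2, 4, 10, 22, 22, 24, 24 (positions 4,5,7,10,11,13,19), of length 7; no longer one exists.

7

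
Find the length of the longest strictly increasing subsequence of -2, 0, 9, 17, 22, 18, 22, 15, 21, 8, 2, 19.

6

One longest increasing subsequence is -2, 0, 9, 17, 18, 22 (positions 1,2,3,4,6,7), of length 6; no longer one exists.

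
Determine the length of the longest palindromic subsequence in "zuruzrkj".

5

One longest palindromic subsequence is zuruz (positions 1,2,3,4,5); it reads the same forward and backward, and the interval DP gives dp[1][8] = 5.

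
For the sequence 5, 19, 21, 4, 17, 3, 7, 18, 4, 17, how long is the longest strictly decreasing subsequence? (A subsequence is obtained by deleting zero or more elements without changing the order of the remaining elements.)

4

Let dp[i] be the longest decreasing subsequence ending at position i. Then dp = [1, 1, 1, 2, 2, 3, 3, 2, 4, 3].
The maximum is 4; one witness is 19, 17, 7, 4 at positions 2,5,7,9.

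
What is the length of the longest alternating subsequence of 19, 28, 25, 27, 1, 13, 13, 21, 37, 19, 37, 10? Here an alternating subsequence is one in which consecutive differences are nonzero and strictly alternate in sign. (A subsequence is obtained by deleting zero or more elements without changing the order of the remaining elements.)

9

A longest alternating subsequence is 19, 28, 25, 27, 1, 21, 19, 37, 10 (positions 1,2,3,4,5,8,10,11,12); its 8 consecutive differences strictly alternate in sign, and length 9 is optimal.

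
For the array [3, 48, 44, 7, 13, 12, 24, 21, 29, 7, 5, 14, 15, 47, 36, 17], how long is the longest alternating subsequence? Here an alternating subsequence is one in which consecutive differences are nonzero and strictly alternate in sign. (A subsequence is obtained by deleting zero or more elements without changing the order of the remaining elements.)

11

Track the best alternating length ending on an up-step vs a down-step at each position: up/down = 1/1, 2/1, 2/3, 2/3, 4/3, 4/5, 6/3, 6/7, 8/3, 2/9, 2/9, 10/9, 10/9, 10/3, 10/11, 10/11.
The maximum over both is 11; one such subsequence is 3, 48, 7, 13, 12, 24, 21, 29, 7, 47, 36.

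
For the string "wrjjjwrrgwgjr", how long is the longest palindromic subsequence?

Using dp[i][j] = 2 + dp[i+1][j−1] if the ends match, else max(dp[i+1][j], dp[i][j−1]):
dp[1][13] = 8. A witness is rjwrrwjr at positions 2,3,6,7,8,10,12,13.

8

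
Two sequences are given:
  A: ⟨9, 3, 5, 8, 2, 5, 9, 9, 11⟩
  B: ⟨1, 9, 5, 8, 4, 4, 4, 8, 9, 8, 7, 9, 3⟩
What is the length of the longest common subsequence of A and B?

Backtracking the LCS table gives one alignment: 9 (A1,B2) → 5 (A3,B3) → 8 (A4,B8) → 9 (A7,B9) → 9 (A8,B12).
So the longest common subsequence has length 5.

5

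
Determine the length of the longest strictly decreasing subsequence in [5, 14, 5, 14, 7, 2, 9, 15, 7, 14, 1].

4

Let dp[i] be the longest decreasing subsequence ending at position i. Then dp = [1, 1, 2, 1, 2, 3, 2, 1, 3, 2, 4].
The maximum is 4; one witness is 14, 5, 2, 1 at positions 2,3,6,11.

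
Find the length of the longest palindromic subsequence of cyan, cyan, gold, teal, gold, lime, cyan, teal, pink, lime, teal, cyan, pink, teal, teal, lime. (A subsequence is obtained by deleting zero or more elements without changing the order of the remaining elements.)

Using dp[i][j] = 2 + dp[i+1][j−1] if the ends match, else max(dp[i+1][j], dp[i][j−1]):
dp[1][16] = 7. A witness is lime teal teal pink teal teal lime at positions 6,8,11,13,14,15,16.

7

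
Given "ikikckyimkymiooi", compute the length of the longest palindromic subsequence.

9

One longest palindromic subsequence is ikikckiki (positions 1,2,3,4,5,6,8,10,16); it reads the same forward and backward, and the interval DP gives dp[1][16] = 9.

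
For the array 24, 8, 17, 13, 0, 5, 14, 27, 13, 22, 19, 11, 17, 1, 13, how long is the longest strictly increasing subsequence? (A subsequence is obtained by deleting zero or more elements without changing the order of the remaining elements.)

4

Let dp[i] be the longest increasing subsequence ending at position i. Then dp = [1, 1, 2, 2, 1, 2, 3, 4, 3, 4, 4, 3, 4, 2, 4].
The maximum is 4; one witness is 8, 13, 14, 27 at positions 2,4,7,8.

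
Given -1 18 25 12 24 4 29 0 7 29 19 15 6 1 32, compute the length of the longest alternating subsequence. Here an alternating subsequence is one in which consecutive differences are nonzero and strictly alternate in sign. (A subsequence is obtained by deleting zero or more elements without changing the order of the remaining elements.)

Track the best alternating length ending on an up-step vs a down-step at each position: up/down = 1/1, 2/1, 2/1, 2/3, 4/3, 2/5, 6/1, 2/7, 8/7, 8/1, 8/9, 8/9, 8/9, 8/9, 10/1.
The maximum over both is 10; one such subsequence is -1, 18, 12, 24, 4, 29, 0, 29, 19, 32.

10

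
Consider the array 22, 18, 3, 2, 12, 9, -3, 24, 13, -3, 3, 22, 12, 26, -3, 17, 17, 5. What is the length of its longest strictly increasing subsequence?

One longest increasing subsequence is 3, 12, 13, 22, 26 (positions 3,5,9,12,14), of length 5; no longer one exists.

5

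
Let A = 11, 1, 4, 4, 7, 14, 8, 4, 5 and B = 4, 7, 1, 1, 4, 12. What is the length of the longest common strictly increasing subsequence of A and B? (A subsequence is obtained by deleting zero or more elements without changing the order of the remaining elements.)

2

A longest common strictly increasing subsequence is 4, 7 (length 2); it appears in order in both A and B, and no longer such subsequence exists.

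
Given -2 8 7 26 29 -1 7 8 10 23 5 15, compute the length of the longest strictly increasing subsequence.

6

Scanning left to right, the best length ending at each element is: -2→1, 8→2, 7→2, 26→3, 29→4, -1→2, 7→3, 8→4, 10→5, 23→6, 5→3, 15→6.
So the longest increasing subsequence has length 6, e.g. -2, -1, 7, 8, 10, 23.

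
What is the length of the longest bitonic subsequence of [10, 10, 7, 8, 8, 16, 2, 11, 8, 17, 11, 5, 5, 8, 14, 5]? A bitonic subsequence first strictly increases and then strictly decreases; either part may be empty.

One longest bitonic subsequence is 7, 8, 16, 17, 11, 8, 5 (positions 3,4,6,10,11,14,16): it rises to 17 then falls. Length 7 is optimal.

7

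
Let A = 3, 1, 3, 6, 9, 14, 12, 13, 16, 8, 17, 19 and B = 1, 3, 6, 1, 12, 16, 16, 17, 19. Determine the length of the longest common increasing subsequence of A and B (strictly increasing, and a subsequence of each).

For each value that appears in both, track the longest common increasing run ending there.
The best achievable length is 7; one witness is 1, 3, 6, 12, 16, 17, 19 (A-positions 2,3,4,7,9,11,12, B-positions 1,2,3,5,6,8,9).

7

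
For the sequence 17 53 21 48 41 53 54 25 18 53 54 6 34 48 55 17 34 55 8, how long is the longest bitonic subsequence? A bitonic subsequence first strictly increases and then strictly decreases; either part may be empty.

Let inc[i] be the LIS ending at i and dec[i] the longest strictly decreasing subsequence starting at i. inc = [1, 2, 2, 3, 3, 4, 5, 3, 2, 4, 5, 1, 4, 5, 6, 2, 4, 6, 2], dec = [2, 7, 4, 6, 5, 5, 5, 4, 3, 4, 4, 1, 3, 3, 3, 2, 2, 2, 1].
max_i inc[i]+dec[i]−1 = 9, with one witness 17, 21, 48, 53, 54, 53, 48, 34, 8.

9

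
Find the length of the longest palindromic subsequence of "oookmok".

4

One longest palindromic subsequence is oooo (positions 1,2,3,6); it reads the same forward and backward, and the interval DP gives dp[1][7] = 4.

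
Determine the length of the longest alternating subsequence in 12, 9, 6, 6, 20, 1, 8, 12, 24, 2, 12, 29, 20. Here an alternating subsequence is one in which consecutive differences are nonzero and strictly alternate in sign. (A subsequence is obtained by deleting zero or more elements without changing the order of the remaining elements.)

8

Track the best alternating length ending on an up-step vs a down-step at each position: up/down = 1/1, 1/2, 1/2, 1/2, 3/1, 1/4, 5/4, 5/4, 5/1, 5/6, 7/6, 7/1, 7/8.
The maximum over both is 8; one such subsequence is 12, 9, 20, 1, 8, 2, 29, 20.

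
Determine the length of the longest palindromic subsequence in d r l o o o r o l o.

6

One longest palindromic subsequence is looool (positions 3,4,5,6,8,9); it reads the same forward and backward, and the interval DP gives dp[1][10] = 6.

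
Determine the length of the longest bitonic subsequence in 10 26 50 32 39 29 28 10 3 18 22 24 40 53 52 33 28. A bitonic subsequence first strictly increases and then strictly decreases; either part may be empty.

One longest bitonic subsequence is 10, 26, 32, 39, 40, 53, 52, 33, 28 (positions 1,2,4,5,13,14,15,16,17): it rises to 53 then falls. Length 9 is optimal.

9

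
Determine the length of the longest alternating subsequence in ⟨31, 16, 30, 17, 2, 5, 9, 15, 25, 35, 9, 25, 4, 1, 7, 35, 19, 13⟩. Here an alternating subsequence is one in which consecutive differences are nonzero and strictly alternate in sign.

10

A longest alternating subsequence is 31, 16, 30, 2, 15, 9, 25, 4, 35, 19 (positions 1,2,3,5,8,11,12,13,16,17); its 9 consecutive differences strictly alternate in sign, and length 10 is optimal.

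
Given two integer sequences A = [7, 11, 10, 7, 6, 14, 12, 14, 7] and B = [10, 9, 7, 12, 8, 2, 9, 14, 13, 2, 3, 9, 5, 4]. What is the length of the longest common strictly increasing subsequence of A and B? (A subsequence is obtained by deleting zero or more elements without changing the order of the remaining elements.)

3

For each value that appears in both, track the longest common increasing run ending there.
The best achievable length is 3; one witness is 10, 12, 14 (A-positions 3,7,8, B-positions 1,4,8).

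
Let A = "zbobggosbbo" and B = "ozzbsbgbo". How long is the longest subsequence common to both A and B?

A longest common subsequence is zbbgbo (length 6); the LCS DP confirms no longer common subsequence exists.

6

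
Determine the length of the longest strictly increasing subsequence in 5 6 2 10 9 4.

Let dp[i] be the longest increasing subsequence ending at position i. Then dp = [1, 2, 1, 3, 3, 2].
The maximum is 3; one witness is 5, 6, 10 at positions 1,2,4.

3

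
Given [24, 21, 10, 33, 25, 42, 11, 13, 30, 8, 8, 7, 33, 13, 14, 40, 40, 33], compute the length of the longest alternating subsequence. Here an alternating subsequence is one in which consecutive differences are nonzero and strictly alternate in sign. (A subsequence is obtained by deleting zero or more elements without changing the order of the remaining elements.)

12

Track the best alternating length ending on an up-step vs a down-step at each position: up/down = 1/1, 1/2, 1/2, 3/1, 3/4, 5/1, 3/6, 7/6, 7/6, 1/8, 1/8, 1/8, 9/6, 9/10, 11/10, 11/6, 11/6, 11/12.
The maximum over both is 12; one such subsequence is 24, 21, 33, 25, 42, 11, 13, 8, 33, 13, 40, 33.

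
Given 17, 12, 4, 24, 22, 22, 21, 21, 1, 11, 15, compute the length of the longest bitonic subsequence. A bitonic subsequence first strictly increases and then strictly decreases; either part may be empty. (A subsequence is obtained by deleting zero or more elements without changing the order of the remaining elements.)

5

Let inc[i] be the LIS ending at i and dec[i] the longest strictly decreasing subsequence starting at i. inc = [1, 1, 1, 2, 2, 2, 2, 2, 1, 2, 3], dec = [4, 3, 2, 4, 3, 3, 2, 2, 1, 1, 1].
max_i inc[i]+dec[i]−1 = 5, with one witness 17, 24, 22, 21, 15.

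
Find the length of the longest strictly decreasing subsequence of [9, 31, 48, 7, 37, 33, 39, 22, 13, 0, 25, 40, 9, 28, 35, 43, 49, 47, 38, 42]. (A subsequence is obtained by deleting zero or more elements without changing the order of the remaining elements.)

Scanning left to right, the best length ending at each element is: 9→1, 31→1, 48→1, 7→2, 37→2, 33→3, 39→2, 22→4, 13→5, 0→6, 25→4, 40→2, 9→6, 28→4, 35→3, 43→2, 49→1, 47→2, 38→3, 42→3.
So the longest decreasing subsequence has length 6, e.g. 48, 37, 33, 22, 13, 0.

6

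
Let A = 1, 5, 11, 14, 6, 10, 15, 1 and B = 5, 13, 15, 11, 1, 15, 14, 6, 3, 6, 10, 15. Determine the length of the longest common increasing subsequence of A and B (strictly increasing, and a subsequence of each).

4

For each value that appears in both, track the longest common increasing run ending there.
The best achievable length is 4; one witness is 5, 11, 14, 15 (A-positions 2,3,4,7, B-positions 1,4,7,12).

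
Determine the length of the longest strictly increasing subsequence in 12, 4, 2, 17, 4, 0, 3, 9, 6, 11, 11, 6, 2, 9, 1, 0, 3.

Let dp[i] be the longest increasing subsequence ending at position i. Then dp = [1, 1, 1, 2, 2, 1, 2, 3, 3, 4, 4, 3, 2, 4, 2, 1, 3].
The maximum is 4; one witness is 2, 4, 9, 11 at positions 3,5,8,10.

4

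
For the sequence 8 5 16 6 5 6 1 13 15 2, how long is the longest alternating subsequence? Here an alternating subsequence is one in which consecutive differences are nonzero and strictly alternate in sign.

A longest alternating subsequence is 8, 5, 16, 5, 6, 1, 13, 2 (positions 1,2,3,5,6,7,8,10); its 7 consecutive differences strictly alternate in sign, and length 8 is optimal.

8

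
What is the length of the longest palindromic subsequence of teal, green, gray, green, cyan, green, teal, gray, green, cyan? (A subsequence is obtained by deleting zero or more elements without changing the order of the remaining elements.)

7

Using dp[i][j] = 2 + dp[i+1][j−1] if the ends match, else max(dp[i+1][j], dp[i][j−1]):
dp[1][10] = 7. A witness is green gray green cyan green gray green at positions 2,3,4,5,6,8,9.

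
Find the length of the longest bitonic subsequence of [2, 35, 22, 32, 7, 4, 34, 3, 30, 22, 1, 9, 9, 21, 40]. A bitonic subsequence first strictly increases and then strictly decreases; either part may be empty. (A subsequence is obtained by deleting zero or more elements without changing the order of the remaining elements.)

7

Let inc[i] be the LIS ending at i and dec[i] the longest strictly decreasing subsequence starting at i. inc = [1, 2, 2, 3, 2, 2, 4, 2, 3, 3, 1, 3, 3, 4, 5], dec = [2, 6, 5, 5, 4, 3, 4, 2, 3, 2, 1, 1, 1, 1, 1].
max_i inc[i]+dec[i]−1 = 7, with one witness 2, 35, 32, 7, 4, 3, 1.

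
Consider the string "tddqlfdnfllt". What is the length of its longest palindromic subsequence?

7

One longest palindromic subsequence is tlfnflt (positions 1,5,6,8,9,11,12); it reads the same forward and backward, and the interval DP gives dp[1][12] = 7.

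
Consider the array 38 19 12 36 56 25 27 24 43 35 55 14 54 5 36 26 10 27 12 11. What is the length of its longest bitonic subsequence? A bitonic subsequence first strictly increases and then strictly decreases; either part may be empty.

Let inc[i] be the LIS ending at i and dec[i] the longest strictly decreasing subsequence starting at i. inc = [1, 1, 1, 2, 3, 2, 3, 2, 4, 4, 5, 2, 5, 1, 5, 3, 2, 4, 3, 3], dec = [7, 4, 2, 6, 7, 5, 5, 4, 5, 4, 6, 3, 5, 1, 4, 3, 1, 3, 2, 1].
max_i inc[i]+dec[i]−1 = 10, with one witness 19, 25, 27, 43, 55, 54, 36, 27, 12, 11.

10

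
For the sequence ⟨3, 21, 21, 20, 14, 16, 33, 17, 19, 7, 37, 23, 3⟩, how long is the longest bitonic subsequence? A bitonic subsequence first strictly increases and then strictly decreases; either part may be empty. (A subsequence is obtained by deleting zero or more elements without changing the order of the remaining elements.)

Let inc[i] be the LIS ending at i and dec[i] the longest strictly decreasing subsequence starting at i. inc = [1, 2, 2, 2, 2, 3, 4, 4, 5, 2, 6, 6, 1], dec = [1, 5, 5, 4, 3, 3, 4, 3, 3, 2, 3, 2, 1].
max_i inc[i]+dec[i]−1 = 8, with one witness 3, 14, 16, 17, 19, 37, 23, 3.

8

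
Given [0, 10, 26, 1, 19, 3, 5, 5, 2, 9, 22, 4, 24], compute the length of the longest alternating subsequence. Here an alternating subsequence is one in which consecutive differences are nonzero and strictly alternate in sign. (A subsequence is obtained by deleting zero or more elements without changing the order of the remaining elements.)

10

A longest alternating subsequence is 0, 10, 1, 19, 3, 5, 2, 9, 4, 24 (positions 1,2,4,5,6,7,9,10,12,13); its 9 consecutive differences strictly alternate in sign, and length 10 is optimal.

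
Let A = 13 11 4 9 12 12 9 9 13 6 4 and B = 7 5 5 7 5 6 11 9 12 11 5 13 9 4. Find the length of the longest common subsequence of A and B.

5

Backtracking the LCS table gives one alignment: 11 (A2,B7) → 9 (A4,B8) → 12 (A5,B9) → 9 (A8,B13) → 4 (A11,B14).
So the longest common subsequence has length 5.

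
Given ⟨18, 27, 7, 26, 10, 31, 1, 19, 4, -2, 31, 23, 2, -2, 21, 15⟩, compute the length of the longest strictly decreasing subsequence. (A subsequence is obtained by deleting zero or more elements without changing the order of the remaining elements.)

One longest decreasing subsequence is 27, 26, 10, 4, 2, -2 (positions 2,4,5,9,13,14), of length 6; no longer one exists.

6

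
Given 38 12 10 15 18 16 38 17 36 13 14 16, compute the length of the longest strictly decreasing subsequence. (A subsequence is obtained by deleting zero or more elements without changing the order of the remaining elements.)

Let dp[i] be the longest decreasing subsequence ending at position i. Then dp = [1, 2, 3, 2, 2, 3, 1, 3, 2, 4, 4, 4].
The maximum is 4; one witness is 38, 18, 16, 13 at positions 1,5,6,10.

4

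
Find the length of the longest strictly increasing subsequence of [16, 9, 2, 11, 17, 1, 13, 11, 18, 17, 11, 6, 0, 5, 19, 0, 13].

Scanning left to right, the best length ending at each element is: 16→1, 9→1, 2→1, 11→2, 17→3, 1→1, 13→3, 11→2, 18→4, 17→4, 11→2, 6→2, 0→1, 5→2, 19→5, 0→1, 13→3.
So the longest increasing subsequence has length 5, e.g. 9, 11, 17, 18, 19.

5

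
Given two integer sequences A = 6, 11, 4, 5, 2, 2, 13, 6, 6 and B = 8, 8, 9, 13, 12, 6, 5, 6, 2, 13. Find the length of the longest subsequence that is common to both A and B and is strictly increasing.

2

A longest common strictly increasing subsequence is 5, 6 (length 2); it appears in order in both A and B, and no longer such subsequence exists.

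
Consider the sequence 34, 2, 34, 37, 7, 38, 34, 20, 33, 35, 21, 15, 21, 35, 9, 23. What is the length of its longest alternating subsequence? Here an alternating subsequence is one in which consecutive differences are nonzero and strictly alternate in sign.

11

Track the best alternating length ending on an up-step vs a down-step at each position: up/down = 1/1, 1/2, 3/1, 3/1, 3/4, 5/1, 5/6, 5/6, 7/6, 7/6, 7/8, 5/8, 9/8, 9/6, 5/10, 11/10.
The maximum over both is 11; one such subsequence is 34, 2, 34, 7, 38, 20, 33, 15, 21, 9, 23.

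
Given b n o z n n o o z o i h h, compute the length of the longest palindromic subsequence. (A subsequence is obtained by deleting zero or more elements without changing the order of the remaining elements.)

One longest palindromic subsequence is ozoozo (positions 3,4,7,8,9,10); it reads the same forward and backward, and the interval DP gives dp[1][13] = 6.

6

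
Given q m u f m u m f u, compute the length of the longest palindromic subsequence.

One longest palindromic subsequence is ufmumfu (positions 3,4,5,6,7,8,9); it reads the same forward and backward, and the interval DP gives dp[1][9] = 7.

7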